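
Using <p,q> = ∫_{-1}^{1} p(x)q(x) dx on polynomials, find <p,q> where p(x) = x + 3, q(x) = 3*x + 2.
<p,q> = 14

Expand the product: p(x)·q(x) = 3*x^2 + 11*x + 6.
∫_{-1}^{1} of each monomial x^k gives [2/(k+1) if k even, 0 if k odd]. Integrating term-by-term (or equivalently evaluating the antiderivative F(x) = x^3 + 11*x^2/2 + 6*x at the endpoints):
  F(1) − F(−1) = 25/2 − (-3/2) = 14.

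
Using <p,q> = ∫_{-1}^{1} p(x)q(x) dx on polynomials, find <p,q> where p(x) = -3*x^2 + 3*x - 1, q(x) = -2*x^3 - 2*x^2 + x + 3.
<p,q> = -26/3

Expand the product: p(x)·q(x) = 6*x^5 - 7*x^3 - 4*x^2 + 8*x - 3.
∫_{-1}^{1} of each monomial x^k gives [2/(k+1) if k even, 0 if k odd]. Integrating term-by-term (or equivalently evaluating the antiderivative F(x) = x^6 - 7*x^4/4 - 4*x^3/3 + 4*x^2 - 3*x at the endpoints):
  F(1) − F(−1) = -13/12 − (91/12) = -26/3.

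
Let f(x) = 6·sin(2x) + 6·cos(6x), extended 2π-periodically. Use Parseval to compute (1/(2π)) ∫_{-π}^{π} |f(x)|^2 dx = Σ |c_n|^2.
Σ |c_n|^2 = 36

Expand |f|^2 and use orthogonality of {sin(nx), cos(mx)} on [-π, π]:
  ∫_{-π}^{π} sin(nx)^2 dx = π, ∫ cos(mx)^2 dx = π, and cross terms integrate to 0.
So ∫_{-π}^{π} f(x)^2 dx = 6^2 · π + 6^2 · π = (36 + 36)π.
Divide by 2π: (36 + 36)/2 = 36.
By Parseval, this equals Σ |c_n|^2.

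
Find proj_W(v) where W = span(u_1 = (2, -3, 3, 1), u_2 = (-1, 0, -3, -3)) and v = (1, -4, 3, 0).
proj_W(v) = (502/241, -891/241, 615/241, 21/241)

Set up U = [u_1 | ... | u_2] ∈ R^(4×2). The projector onto W = col(U) is P = U (U^T U)^(-1) U^T.
Compute U^T U =
  [23, -14]
  [-14, 19],
and U^T v = (23, -10).
Solve U^T U · c = U^T v for the coefficients: c = (297/241, 92/241). The projection is proj_W(v) = U c.
Check: (v - proj_W(v)) · u_1 = 0  (should be 0).
Check: (v - proj_W(v)) · u_2 = 0  (should be 0).
Result: proj_W(v) = (502/241, -891/241, 615/241, 21/241).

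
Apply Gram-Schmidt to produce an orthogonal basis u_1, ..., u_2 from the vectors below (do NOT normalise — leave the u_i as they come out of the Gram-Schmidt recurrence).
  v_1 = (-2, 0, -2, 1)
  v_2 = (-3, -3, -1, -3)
Orthogonal basis:
  u_1 = (-2, 0, -2, 1)
  u_2 = (-17/9, -3, 1/9, -32/9)

Apply the Gram-Schmidt recurrence
  u_1 = v_1
  u_i = v_i − Σ_{j<i} ((v_i · u_j) / (u_j · u_j)) · u_j.

Step by step this gives:
  u_1 = (-2, 0, -2, 1)
  u_2 = (-17/9, -3, 1/9, -32/9)

Orthogonality check:
  u_2 · u_1 = 0 (should be 0)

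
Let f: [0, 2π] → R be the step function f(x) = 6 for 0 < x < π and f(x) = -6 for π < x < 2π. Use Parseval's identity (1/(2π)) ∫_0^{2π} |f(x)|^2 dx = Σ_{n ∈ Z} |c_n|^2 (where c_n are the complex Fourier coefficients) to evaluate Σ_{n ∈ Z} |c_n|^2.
Σ |c_n|^2 = 36

Parseval equates the L^2 energy of f (normalised by 1/(2π)) with the ℓ^2 sum of its Fourier coefficients: (1/(2π)) ∫_0^{2π} |f|^2 = Σ |c_n|^2.
Compute the left side: (1/(2π)) [∫_0^π 6^2 dx + ∫_π^{2π} (-6)^2 dx] = (1/(2π)) · (36π + 36π) = (36 + 36)/2 = 36.
So Σ_{n ∈ Z} |c_n|^2 = 36.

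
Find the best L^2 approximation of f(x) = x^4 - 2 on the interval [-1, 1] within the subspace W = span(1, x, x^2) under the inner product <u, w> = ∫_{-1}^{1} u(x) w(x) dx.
g(x) = 6*x^2/7 - 73/35

The best approximation g ∈ W is the orthogonal projection of f onto W. Writing g = a_0 + a_1 x + a_2 x^2, the coefficients solve the normal equations G · a = b where
  G_{ij} = <φ_i, φ_j> and b_i = <f, φ_i>, with φ_0 = 1, φ_1 = x, φ_2 = x^2.
G =
  [2, 0, 2/3]
  [0, 2/3, 0]
  [2/3, 0, 2/5],
b = (-18/5, 0, -22/21).
Solving gives a_0 = -73/35, a_1 = 0, a_2 = 6/7, so
  g(x) = 6*x^2/7 - 73/35.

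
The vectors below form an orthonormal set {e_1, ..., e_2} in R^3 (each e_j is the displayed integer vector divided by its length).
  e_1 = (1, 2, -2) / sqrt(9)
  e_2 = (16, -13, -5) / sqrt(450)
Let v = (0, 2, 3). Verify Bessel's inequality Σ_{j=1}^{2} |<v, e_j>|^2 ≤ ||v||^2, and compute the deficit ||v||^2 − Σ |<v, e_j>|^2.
Σ |<v, e_j>|^2 = 209/50; ||v||^2 = 13; deficit = 441/50

Write each e_j = u_j / sqrt(<u_j, u_j>) where u_j is the displayed integer vector. Then <v, e_j> = <v, u_j> / sqrt(<u_j, u_j>), so |<v, e_j>|^2 = <v, u_j>^2 / <u_j, u_j>.
Coefficients: <v, e_1> = -2/sqrt(9), <v, e_2> = -41/sqrt(450).
Square and sum: Σ |<v, e_j>|^2 = 209/50.
Compute ||v||^2 = v·v = 13.
Deficit = 13 − 209/50 = 441/50 ≥ 0, confirming Bessel's inequality. (The deficit equals ||v − Σ <v,e_j> e_j||^2, the squared distance from v to span{e_j}.)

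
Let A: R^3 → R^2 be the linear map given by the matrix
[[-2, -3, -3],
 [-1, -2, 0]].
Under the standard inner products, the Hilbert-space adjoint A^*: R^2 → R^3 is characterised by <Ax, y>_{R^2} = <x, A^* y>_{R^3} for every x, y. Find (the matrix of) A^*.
A^* = A^T =
[[-2, -1],
 [-3, -2],
 [-3, 0]]

For real matrices with standard dot products, the defining identity <Ax, y> = <x, A^* y> gives (Ax)^T y = x^T (A^*) y, i.e. x^T A^T y = x^T (A^*) y. Since this holds for all x, y, we must have A^* = A^T. Therefore
A^* =
[[-2, -1],
 [-3, -2],
 [-3, 0]].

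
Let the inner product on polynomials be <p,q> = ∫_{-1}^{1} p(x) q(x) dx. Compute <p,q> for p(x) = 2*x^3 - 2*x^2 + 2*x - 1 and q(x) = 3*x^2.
<p,q> = -22/5

Expand the product: p(x)·q(x) = 6*x^5 - 6*x^4 + 6*x^3 - 3*x^2.
∫_{-1}^{1} of each monomial x^k gives [2/(k+1) if k even, 0 if k odd]. Integrating term-by-term (or equivalently evaluating the antiderivative F(x) = x^6 - 6*x^5/5 + 3*x^4/2 - x^3 at the endpoints):
  F(1) − F(−1) = 3/10 − (47/10) = -22/5.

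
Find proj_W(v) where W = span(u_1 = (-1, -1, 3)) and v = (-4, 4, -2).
proj_W(v) = (6/11, 6/11, -18/11)

Set up U = [u_1 | ... | u_1] ∈ R^(3×1). The projector onto W = col(U) is P = U (U^T U)^(-1) U^T.
Compute U^T U =
  [11],
and U^T v = (-6).
Solve U^T U · c = U^T v for the coefficients: c = (-6/11). The projection is proj_W(v) = U c.
Check: (v - proj_W(v)) · u_1 = 0  (should be 0).
Result: proj_W(v) = (6/11, 6/11, -18/11).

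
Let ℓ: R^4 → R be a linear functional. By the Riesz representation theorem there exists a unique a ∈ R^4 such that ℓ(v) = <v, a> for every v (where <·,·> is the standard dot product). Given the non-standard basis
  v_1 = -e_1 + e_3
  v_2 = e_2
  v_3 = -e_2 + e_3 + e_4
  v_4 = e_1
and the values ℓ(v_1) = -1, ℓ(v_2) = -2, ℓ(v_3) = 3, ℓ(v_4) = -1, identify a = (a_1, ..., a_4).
a = (-1, -2, -2, 3)

Write a = (a_1, ..., a_4) in the standard basis. For each basis vector v_i, ℓ(v_i) = <v_i, a> is a linear equation in the a_j's. Collect the n equations into a matrix system V a = ℓ, where row i of V is v_i (expressed in the standard basis). Since V is invertible (lower-triangular with 1s on the diagonal, up to permutation), solve by back-substitution:
  V =
[[-1, 0, 1, 0],
 [0, 1, 0, 0],
 [0, -1, 1, 1],
 [1, 0, 0, 0]]
  V a = (-1, -2, 3, -1)
Solving gives a = (-1, -2, -2, 3).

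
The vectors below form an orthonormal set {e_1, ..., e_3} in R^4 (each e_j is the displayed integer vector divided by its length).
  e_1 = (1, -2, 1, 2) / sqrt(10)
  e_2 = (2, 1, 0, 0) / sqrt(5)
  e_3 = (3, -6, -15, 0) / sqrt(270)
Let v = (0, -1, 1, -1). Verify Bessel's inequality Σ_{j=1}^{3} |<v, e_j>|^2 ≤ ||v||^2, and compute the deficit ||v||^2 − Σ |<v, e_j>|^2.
Σ |<v, e_j>|^2 = 3/5; ||v||^2 = 3; deficit = 12/5

Write each e_j = u_j / sqrt(<u_j, u_j>) where u_j is the displayed integer vector. Then <v, e_j> = <v, u_j> / sqrt(<u_j, u_j>), so |<v, e_j>|^2 = <v, u_j>^2 / <u_j, u_j>.
Coefficients: <v, e_1> = 1/sqrt(10), <v, e_2> = -1/sqrt(5), <v, e_3> = -9/sqrt(270).
Square and sum: Σ |<v, e_j>|^2 = 3/5.
Compute ||v||^2 = v·v = 3.
Deficit = 3 − 3/5 = 12/5 ≥ 0, confirming Bessel's inequality. (The deficit equals ||v − Σ <v,e_j> e_j||^2, the squared distance from v to span{e_j}.)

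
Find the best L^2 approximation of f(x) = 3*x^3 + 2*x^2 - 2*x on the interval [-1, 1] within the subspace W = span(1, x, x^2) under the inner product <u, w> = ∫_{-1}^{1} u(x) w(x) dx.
g(x) = 2*x^2 - x/5

The best approximation g ∈ W is the orthogonal projection of f onto W. Writing g = a_0 + a_1 x + a_2 x^2, the coefficients solve the normal equations G · a = b where
  G_{ij} = <φ_i, φ_j> and b_i = <f, φ_i>, with φ_0 = 1, φ_1 = x, φ_2 = x^2.
G =
  [2, 0, 2/3]
  [0, 2/3, 0]
  [2/3, 0, 2/5],
b = (4/3, -2/15, 4/5).
Solving gives a_0 = 0, a_1 = -1/5, a_2 = 2, so
  g(x) = 2*x^2 - x/5.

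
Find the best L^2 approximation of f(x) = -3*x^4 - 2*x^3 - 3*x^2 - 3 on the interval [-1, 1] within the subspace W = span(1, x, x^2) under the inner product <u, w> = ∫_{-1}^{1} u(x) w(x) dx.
g(x) = -39*x^2/7 - 6*x/5 - 96/35

The best approximation g ∈ W is the orthogonal projection of f onto W. Writing g = a_0 + a_1 x + a_2 x^2, the coefficients solve the normal equations G · a = b where
  G_{ij} = <φ_i, φ_j> and b_i = <f, φ_i>, with φ_0 = 1, φ_1 = x, φ_2 = x^2.
G =
  [2, 0, 2/3]
  [0, 2/3, 0]
  [2/3, 0, 2/5],
b = (-46/5, -4/5, -142/35).
Solving gives a_0 = -96/35, a_1 = -6/5, a_2 = -39/7, so
  g(x) = -39*x^2/7 - 6*x/5 - 96/35.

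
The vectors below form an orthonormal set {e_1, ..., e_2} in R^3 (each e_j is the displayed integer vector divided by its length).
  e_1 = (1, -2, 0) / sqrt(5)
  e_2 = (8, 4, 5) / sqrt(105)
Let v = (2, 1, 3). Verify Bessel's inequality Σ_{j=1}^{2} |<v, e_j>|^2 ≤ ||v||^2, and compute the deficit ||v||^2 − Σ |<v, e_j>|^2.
Σ |<v, e_j>|^2 = 35/3; ||v||^2 = 14; deficit = 7/3

Write each e_j = u_j / sqrt(<u_j, u_j>) where u_j is the displayed integer vector. Then <v, e_j> = <v, u_j> / sqrt(<u_j, u_j>), so |<v, e_j>|^2 = <v, u_j>^2 / <u_j, u_j>.
Coefficients: <v, e_1> = 0/sqrt(5), <v, e_2> = 35/sqrt(105).
Square and sum: Σ |<v, e_j>|^2 = 35/3.
Compute ||v||^2 = v·v = 14.
Deficit = 14 − 35/3 = 7/3 ≥ 0, confirming Bessel's inequality. (The deficit equals ||v − Σ <v,e_j> e_j||^2, the squared distance from v to span{e_j}.)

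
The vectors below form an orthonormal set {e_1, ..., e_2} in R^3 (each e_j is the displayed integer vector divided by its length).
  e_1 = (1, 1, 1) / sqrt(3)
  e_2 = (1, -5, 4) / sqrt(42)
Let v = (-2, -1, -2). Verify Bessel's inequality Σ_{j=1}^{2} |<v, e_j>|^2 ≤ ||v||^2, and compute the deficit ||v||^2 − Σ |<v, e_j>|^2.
Σ |<v, e_j>|^2 = 125/14; ||v||^2 = 9; deficit = 1/14

Write each e_j = u_j / sqrt(<u_j, u_j>) where u_j is the displayed integer vector. Then <v, e_j> = <v, u_j> / sqrt(<u_j, u_j>), so |<v, e_j>|^2 = <v, u_j>^2 / <u_j, u_j>.
Coefficients: <v, e_1> = -5/sqrt(3), <v, e_2> = -5/sqrt(42).
Square and sum: Σ |<v, e_j>|^2 = 125/14.
Compute ||v||^2 = v·v = 9.
Deficit = 9 − 125/14 = 1/14 ≥ 0, confirming Bessel's inequality. (The deficit equals ||v − Σ <v,e_j> e_j||^2, the squared distance from v to span{e_j}.)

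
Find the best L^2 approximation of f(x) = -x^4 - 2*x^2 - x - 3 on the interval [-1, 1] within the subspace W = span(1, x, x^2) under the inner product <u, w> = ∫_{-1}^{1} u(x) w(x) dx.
g(x) = -20*x^2/7 - x - 102/35

The best approximation g ∈ W is the orthogonal projection of f onto W. Writing g = a_0 + a_1 x + a_2 x^2, the coefficients solve the normal equations G · a = b where
  G_{ij} = <φ_i, φ_j> and b_i = <f, φ_i>, with φ_0 = 1, φ_1 = x, φ_2 = x^2.
G =
  [2, 0, 2/3]
  [0, 2/3, 0]
  [2/3, 0, 2/5],
b = (-116/15, -2/3, -108/35).
Solving gives a_0 = -102/35, a_1 = -1, a_2 = -20/7, so
  g(x) = -20*x^2/7 - x - 102/35.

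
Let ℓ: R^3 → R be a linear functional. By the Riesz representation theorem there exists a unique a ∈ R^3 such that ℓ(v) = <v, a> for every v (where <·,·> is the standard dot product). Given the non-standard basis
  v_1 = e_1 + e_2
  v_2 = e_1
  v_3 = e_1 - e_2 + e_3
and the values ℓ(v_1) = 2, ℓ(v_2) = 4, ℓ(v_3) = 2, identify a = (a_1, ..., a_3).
a = (4, -2, -4)

Write a = (a_1, ..., a_3) in the standard basis. For each basis vector v_i, ℓ(v_i) = <v_i, a> is a linear equation in the a_j's. Collect the n equations into a matrix system V a = ℓ, where row i of V is v_i (expressed in the standard basis). Since V is invertible (lower-triangular with 1s on the diagonal, up to permutation), solve by back-substitution:
  V =
[[1, 1, 0],
 [1, 0, 0],
 [1, -1, 1]]
  V a = (2, 4, 2)
Solving gives a = (4, -2, -4).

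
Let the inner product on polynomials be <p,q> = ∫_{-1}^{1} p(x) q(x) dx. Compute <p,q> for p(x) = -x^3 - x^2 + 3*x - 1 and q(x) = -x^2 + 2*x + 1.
<p,q> = 8/5

Expand the product: p(x)·q(x) = x^5 - x^4 - 6*x^3 + 6*x^2 + x - 1.
∫_{-1}^{1} of each monomial x^k gives [2/(k+1) if k even, 0 if k odd]. Integrating term-by-term (or equivalently evaluating the antiderivative F(x) = x^6/6 - x^5/5 - 3*x^4/2 + 2*x^3 + x^2/2 - x at the endpoints):
  F(1) − F(−1) = -1/30 − (-49/30) = 8/5.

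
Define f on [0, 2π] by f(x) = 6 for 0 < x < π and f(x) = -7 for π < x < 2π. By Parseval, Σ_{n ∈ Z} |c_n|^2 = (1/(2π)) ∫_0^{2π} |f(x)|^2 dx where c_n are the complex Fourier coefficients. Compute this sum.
Σ |c_n|^2 = 85/2

Parseval equates the L^2 energy of f (normalised by 1/(2π)) with the ℓ^2 sum of its Fourier coefficients: (1/(2π)) ∫_0^{2π} |f|^2 = Σ |c_n|^2.
Compute the left side: (1/(2π)) [∫_0^π 6^2 dx + ∫_π^{2π} (-7)^2 dx] = (1/(2π)) · (36π + 49π) = (36 + 49)/2 = 85/2.
So Σ_{n ∈ Z} |c_n|^2 = 85/2.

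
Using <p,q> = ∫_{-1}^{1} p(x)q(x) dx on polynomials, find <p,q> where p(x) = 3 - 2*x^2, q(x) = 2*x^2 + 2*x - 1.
<p,q> = -34/15

Expand the product: p(x)·q(x) = -4*x^4 - 4*x^3 + 8*x^2 + 6*x - 3.
∫_{-1}^{1} of each monomial x^k gives [2/(k+1) if k even, 0 if k odd]. Integrating term-by-term (or equivalently evaluating the antiderivative F(x) = -4*x^5/5 - x^4 + 8*x^3/3 + 3*x^2 - 3*x at the endpoints):
  F(1) − F(−1) = 13/15 − (47/15) = -34/15.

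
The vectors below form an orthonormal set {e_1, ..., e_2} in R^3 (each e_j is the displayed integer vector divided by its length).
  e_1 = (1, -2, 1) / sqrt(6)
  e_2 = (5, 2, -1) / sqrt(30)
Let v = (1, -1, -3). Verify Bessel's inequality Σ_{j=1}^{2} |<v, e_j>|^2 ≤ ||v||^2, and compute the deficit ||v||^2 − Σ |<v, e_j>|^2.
Σ |<v, e_j>|^2 = 6/5; ||v||^2 = 11; deficit = 49/5

Write each e_j = u_j / sqrt(<u_j, u_j>) where u_j is the displayed integer vector. Then <v, e_j> = <v, u_j> / sqrt(<u_j, u_j>), so |<v, e_j>|^2 = <v, u_j>^2 / <u_j, u_j>.
Coefficients: <v, e_1> = 0/sqrt(6), <v, e_2> = 6/sqrt(30).
Square and sum: Σ |<v, e_j>|^2 = 6/5.
Compute ||v||^2 = v·v = 11.
Deficit = 11 − 6/5 = 49/5 ≥ 0, confirming Bessel's inequality. (The deficit equals ||v − Σ <v,e_j> e_j||^2, the squared distance from v to span{e_j}.)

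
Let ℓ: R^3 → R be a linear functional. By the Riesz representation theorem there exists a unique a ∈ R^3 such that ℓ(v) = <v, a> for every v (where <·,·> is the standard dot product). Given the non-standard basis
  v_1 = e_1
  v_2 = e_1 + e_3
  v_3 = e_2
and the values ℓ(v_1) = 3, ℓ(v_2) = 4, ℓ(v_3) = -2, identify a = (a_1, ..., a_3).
a = (3, -2, 1)

Write a = (a_1, ..., a_3) in the standard basis. For each basis vector v_i, ℓ(v_i) = <v_i, a> is a linear equation in the a_j's. Collect the n equations into a matrix system V a = ℓ, where row i of V is v_i (expressed in the standard basis). Since V is invertible (lower-triangular with 1s on the diagonal, up to permutation), solve by back-substitution:
  V =
[[1, 0, 0],
 [1, 0, 1],
 [0, 1, 0]]
  V a = (3, 4, -2)
Solving gives a = (3, -2, 1).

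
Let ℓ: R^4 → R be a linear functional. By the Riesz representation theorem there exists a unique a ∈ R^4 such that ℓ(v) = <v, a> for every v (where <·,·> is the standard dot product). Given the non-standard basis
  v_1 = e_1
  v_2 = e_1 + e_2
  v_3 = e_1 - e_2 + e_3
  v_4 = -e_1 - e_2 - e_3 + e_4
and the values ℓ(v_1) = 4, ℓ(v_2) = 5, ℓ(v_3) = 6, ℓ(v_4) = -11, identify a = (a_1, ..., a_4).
a = (4, 1, 3, -3)

Write a = (a_1, ..., a_4) in the standard basis. For each basis vector v_i, ℓ(v_i) = <v_i, a> is a linear equation in the a_j's. Collect the n equations into a matrix system V a = ℓ, where row i of V is v_i (expressed in the standard basis). Since V is invertible (lower-triangular with 1s on the diagonal, up to permutation), solve by back-substitution:
  V =
[[1, 0, 0, 0],
 [1, 1, 0, 0],
 [1, -1, 1, 0],
 [-1, -1, -1, 1]]
  V a = (4, 5, 6, -11)
Solving gives a = (4, 1, 3, -3).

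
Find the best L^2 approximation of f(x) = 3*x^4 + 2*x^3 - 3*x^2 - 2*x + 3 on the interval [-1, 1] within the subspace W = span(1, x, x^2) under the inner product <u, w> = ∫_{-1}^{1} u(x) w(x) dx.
g(x) = -3*x^2/7 - 4*x/5 + 96/35

The best approximation g ∈ W is the orthogonal projection of f onto W. Writing g = a_0 + a_1 x + a_2 x^2, the coefficients solve the normal equations G · a = b where
  G_{ij} = <φ_i, φ_j> and b_i = <f, φ_i>, with φ_0 = 1, φ_1 = x, φ_2 = x^2.
G =
  [2, 0, 2/3]
  [0, 2/3, 0]
  [2/3, 0, 2/5],
b = (26/5, -8/15, 58/35).
Solving gives a_0 = 96/35, a_1 = -4/5, a_2 = -3/7, so
  g(x) = -3*x^2/7 - 4*x/5 + 96/35.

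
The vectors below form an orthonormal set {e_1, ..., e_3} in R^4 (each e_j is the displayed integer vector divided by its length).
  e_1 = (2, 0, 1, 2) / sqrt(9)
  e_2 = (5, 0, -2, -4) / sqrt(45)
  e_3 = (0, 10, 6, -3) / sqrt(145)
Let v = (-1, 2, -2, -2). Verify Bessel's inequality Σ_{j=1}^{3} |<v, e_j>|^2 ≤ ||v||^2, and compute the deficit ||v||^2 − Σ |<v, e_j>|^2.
Σ |<v, e_j>|^2 = 277/29; ||v||^2 = 13; deficit = 100/29

Write each e_j = u_j / sqrt(<u_j, u_j>) where u_j is the displayed integer vector. Then <v, e_j> = <v, u_j> / sqrt(<u_j, u_j>), so |<v, e_j>|^2 = <v, u_j>^2 / <u_j, u_j>.
Coefficients: <v, e_1> = -8/sqrt(9), <v, e_2> = 7/sqrt(45), <v, e_3> = 14/sqrt(145).
Square and sum: Σ |<v, e_j>|^2 = 277/29.
Compute ||v||^2 = v·v = 13.
Deficit = 13 − 277/29 = 100/29 ≥ 0, confirming Bessel's inequality. (The deficit equals ||v − Σ <v,e_j> e_j||^2, the squared distance from v to span{e_j}.)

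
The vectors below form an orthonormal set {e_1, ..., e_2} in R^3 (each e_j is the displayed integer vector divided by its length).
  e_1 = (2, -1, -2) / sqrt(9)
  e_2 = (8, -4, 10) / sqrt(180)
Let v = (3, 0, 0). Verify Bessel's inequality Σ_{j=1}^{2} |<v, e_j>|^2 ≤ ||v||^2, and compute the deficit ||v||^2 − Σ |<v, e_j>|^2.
Σ |<v, e_j>|^2 = 36/5; ||v||^2 = 9; deficit = 9/5

Write each e_j = u_j / sqrt(<u_j, u_j>) where u_j is the displayed integer vector. Then <v, e_j> = <v, u_j> / sqrt(<u_j, u_j>), so |<v, e_j>|^2 = <v, u_j>^2 / <u_j, u_j>.
Coefficients: <v, e_1> = 6/sqrt(9), <v, e_2> = 24/sqrt(180).
Square and sum: Σ |<v, e_j>|^2 = 36/5.
Compute ||v||^2 = v·v = 9.
Deficit = 9 − 36/5 = 9/5 ≥ 0, confirming Bessel's inequality. (The deficit equals ||v − Σ <v,e_j> e_j||^2, the squared distance from v to span{e_j}.)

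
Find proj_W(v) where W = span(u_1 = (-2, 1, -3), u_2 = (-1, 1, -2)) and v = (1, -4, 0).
proj_W(v) = (-2/3, -7/3, 5/3)

Set up U = [u_1 | ... | u_2] ∈ R^(3×2). The projector onto W = col(U) is P = U (U^T U)^(-1) U^T.
Compute U^T U =
  [14, 9]
  [9, 6],
and U^T v = (-6, -5).
Solve U^T U · c = U^T v for the coefficients: c = (3, -16/3). The projection is proj_W(v) = U c.
Check: (v - proj_W(v)) · u_1 = 0  (should be 0).
Check: (v - proj_W(v)) · u_2 = 0  (should be 0).
Result: proj_W(v) = (-2/3, -7/3, 5/3).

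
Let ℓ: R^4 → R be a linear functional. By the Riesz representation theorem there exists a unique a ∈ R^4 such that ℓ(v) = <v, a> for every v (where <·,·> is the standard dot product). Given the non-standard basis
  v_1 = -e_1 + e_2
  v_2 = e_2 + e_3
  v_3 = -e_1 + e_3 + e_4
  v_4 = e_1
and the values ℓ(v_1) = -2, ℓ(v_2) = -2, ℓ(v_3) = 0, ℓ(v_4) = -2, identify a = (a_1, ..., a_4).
a = (-2, -4, 2, -4)

Write a = (a_1, ..., a_4) in the standard basis. For each basis vector v_i, ℓ(v_i) = <v_i, a> is a linear equation in the a_j's. Collect the n equations into a matrix system V a = ℓ, where row i of V is v_i (expressed in the standard basis). Since V is invertible (lower-triangular with 1s on the diagonal, up to permutation), solve by back-substitution:
  V =
[[-1, 1, 0, 0],
 [0, 1, 1, 0],
 [-1, 0, 1, 1],
 [1, 0, 0, 0]]
  V a = (-2, -2, 0, -2)
Solving gives a = (-2, -4, 2, -4).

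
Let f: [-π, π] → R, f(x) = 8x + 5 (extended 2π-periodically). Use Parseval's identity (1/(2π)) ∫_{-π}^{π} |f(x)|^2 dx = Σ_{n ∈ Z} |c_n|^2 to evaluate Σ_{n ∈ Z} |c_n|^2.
Σ |c_n|^2 = 64π^2/3 + 25

Expand and integrate term by term over [-π, π]:
  ∫ (8x)^2 dx = 64·(2π^3/3); ∫ 2·8·(5)·x dx = 0 (odd integrand); ∫ 5^2 dx = 25·2π.
So (1/(2π)) ∫_{-π}^{π} (8x + 5)^2 dx = 64π^2/3 + 25 = 64π^2/3 + 25.
Parseval ⇒ Σ |c_n|^2 = 64π^2/3 + 25.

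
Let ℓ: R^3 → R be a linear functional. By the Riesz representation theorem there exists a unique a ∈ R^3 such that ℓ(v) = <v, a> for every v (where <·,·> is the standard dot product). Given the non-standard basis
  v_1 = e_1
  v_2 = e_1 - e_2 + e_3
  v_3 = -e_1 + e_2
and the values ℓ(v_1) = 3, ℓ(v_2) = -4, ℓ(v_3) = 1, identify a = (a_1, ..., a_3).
a = (3, 4, -3)

Write a = (a_1, ..., a_3) in the standard basis. For each basis vector v_i, ℓ(v_i) = <v_i, a> is a linear equation in the a_j's. Collect the n equations into a matrix system V a = ℓ, where row i of V is v_i (expressed in the standard basis). Since V is invertible (lower-triangular with 1s on the diagonal, up to permutation), solve by back-substitution:
  V =
[[1, 0, 0],
 [1, -1, 1],
 [-1, 1, 0]]
  V a = (3, -4, 1)
Solving gives a = (3, 4, -3).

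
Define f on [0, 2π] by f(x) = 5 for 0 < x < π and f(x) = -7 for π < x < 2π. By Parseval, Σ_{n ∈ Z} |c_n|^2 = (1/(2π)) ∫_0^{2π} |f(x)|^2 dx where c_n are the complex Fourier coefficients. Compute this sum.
Σ |c_n|^2 = 37

Parseval equates the L^2 energy of f (normalised by 1/(2π)) with the ℓ^2 sum of its Fourier coefficients: (1/(2π)) ∫_0^{2π} |f|^2 = Σ |c_n|^2.
Compute the left side: (1/(2π)) [∫_0^π 5^2 dx + ∫_π^{2π} (-7)^2 dx] = (1/(2π)) · (25π + 49π) = (25 + 49)/2 = 37.
So Σ_{n ∈ Z} |c_n|^2 = 37.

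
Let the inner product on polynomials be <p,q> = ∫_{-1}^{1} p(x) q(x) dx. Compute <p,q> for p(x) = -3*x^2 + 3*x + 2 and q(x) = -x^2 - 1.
<p,q> = -32/15

Expand the product: p(x)·q(x) = 3*x^4 - 3*x^3 + x^2 - 3*x - 2.
∫_{-1}^{1} of each monomial x^k gives [2/(k+1) if k even, 0 if k odd]. Integrating term-by-term (or equivalently evaluating the antiderivative F(x) = 3*x^5/5 - 3*x^4/4 + x^3/3 - 3*x^2/2 - 2*x at the endpoints):
  F(1) − F(−1) = -199/60 − (-71/60) = -32/15.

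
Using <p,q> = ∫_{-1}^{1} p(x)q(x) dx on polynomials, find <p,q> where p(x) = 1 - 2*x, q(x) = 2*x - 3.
<p,q> = -26/3

Expand the product: p(x)·q(x) = -4*x^2 + 8*x - 3.
∫_{-1}^{1} of each monomial x^k gives [2/(k+1) if k even, 0 if k odd]. Integrating term-by-term (or equivalently evaluating the antiderivative F(x) = -4*x^3/3 + 4*x^2 - 3*x at the endpoints):
  F(1) − F(−1) = -1/3 − (25/3) = -26/3.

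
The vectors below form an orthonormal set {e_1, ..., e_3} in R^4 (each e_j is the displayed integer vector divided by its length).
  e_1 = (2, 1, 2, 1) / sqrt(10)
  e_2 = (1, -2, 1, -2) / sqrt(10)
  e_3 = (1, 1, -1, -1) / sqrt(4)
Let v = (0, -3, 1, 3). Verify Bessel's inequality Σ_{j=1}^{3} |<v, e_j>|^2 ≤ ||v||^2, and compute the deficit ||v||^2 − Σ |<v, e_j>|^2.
Σ |<v, e_j>|^2 = 51/4; ||v||^2 = 19; deficit = 25/4

Write each e_j = u_j / sqrt(<u_j, u_j>) where u_j is the displayed integer vector. Then <v, e_j> = <v, u_j> / sqrt(<u_j, u_j>), so |<v, e_j>|^2 = <v, u_j>^2 / <u_j, u_j>.
Coefficients: <v, e_1> = 2/sqrt(10), <v, e_2> = 1/sqrt(10), <v, e_3> = -7/sqrt(4).
Square and sum: Σ |<v, e_j>|^2 = 51/4.
Compute ||v||^2 = v·v = 19.
Deficit = 19 − 51/4 = 25/4 ≥ 0, confirming Bessel's inequality. (The deficit equals ||v − Σ <v,e_j> e_j||^2, the squared distance from v to span{e_j}.)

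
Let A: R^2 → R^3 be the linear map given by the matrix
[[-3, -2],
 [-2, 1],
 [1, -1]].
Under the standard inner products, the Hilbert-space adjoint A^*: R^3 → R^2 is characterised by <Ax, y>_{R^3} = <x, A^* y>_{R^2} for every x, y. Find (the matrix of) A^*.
A^* = A^T =
[[-3, -2, 1],
 [-2, 1, -1]]

For real matrices with standard dot products, the defining identity <Ax, y> = <x, A^* y> gives (Ax)^T y = x^T (A^*) y, i.e. x^T A^T y = x^T (A^*) y. Since this holds for all x, y, we must have A^* = A^T. Therefore
A^* =
[[-3, -2, 1],
 [-2, 1, -1]].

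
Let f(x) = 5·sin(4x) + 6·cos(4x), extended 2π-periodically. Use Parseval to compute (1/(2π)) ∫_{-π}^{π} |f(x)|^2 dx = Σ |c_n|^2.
Σ |c_n|^2 = 61/2

Expand |f|^2 and use orthogonality of {sin(nx), cos(mx)} on [-π, π]:
  ∫_{-π}^{π} sin(nx)^2 dx = π, ∫ cos(mx)^2 dx = π, and cross terms integrate to 0.
So ∫_{-π}^{π} f(x)^2 dx = 5^2 · π + 6^2 · π = (25 + 36)π.
Divide by 2π: (25 + 36)/2 = 61/2.
By Parseval, this equals Σ |c_n|^2.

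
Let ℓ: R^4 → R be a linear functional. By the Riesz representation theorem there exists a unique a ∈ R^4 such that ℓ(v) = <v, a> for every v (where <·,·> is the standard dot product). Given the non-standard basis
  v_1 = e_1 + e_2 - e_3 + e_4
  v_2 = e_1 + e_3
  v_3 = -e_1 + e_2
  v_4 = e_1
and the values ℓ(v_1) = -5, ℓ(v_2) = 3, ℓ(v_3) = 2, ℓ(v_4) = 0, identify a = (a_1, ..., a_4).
a = (0, 2, 3, -4)

Write a = (a_1, ..., a_4) in the standard basis. For each basis vector v_i, ℓ(v_i) = <v_i, a> is a linear equation in the a_j's. Collect the n equations into a matrix system V a = ℓ, where row i of V is v_i (expressed in the standard basis). Since V is invertible (lower-triangular with 1s on the diagonal, up to permutation), solve by back-substitution:
  V =
[[1, 1, -1, 1],
 [1, 0, 1, 0],
 [-1, 1, 0, 0],
 [1, 0, 0, 0]]
  V a = (-5, 3, 2, 0)
Solving gives a = (0, 2, 3, -4).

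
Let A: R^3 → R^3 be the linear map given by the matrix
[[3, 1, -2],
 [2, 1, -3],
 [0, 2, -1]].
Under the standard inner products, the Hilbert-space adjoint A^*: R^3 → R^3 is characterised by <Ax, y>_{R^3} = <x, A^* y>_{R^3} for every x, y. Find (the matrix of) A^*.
A^* = A^T =
[[3, 2, 0],
 [1, 1, 2],
 [-2, -3, -1]]

For real matrices with standard dot products, the defining identity <Ax, y> = <x, A^* y> gives (Ax)^T y = x^T (A^*) y, i.e. x^T A^T y = x^T (A^*) y. Since this holds for all x, y, we must have A^* = A^T. Therefore
A^* =
[[3, 2, 0],
 [1, 1, 2],
 [-2, -3, -1]].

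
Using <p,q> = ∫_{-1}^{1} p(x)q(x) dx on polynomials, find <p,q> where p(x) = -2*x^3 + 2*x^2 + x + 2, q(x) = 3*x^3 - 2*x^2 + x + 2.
<p,q> = 604/105

Expand the product: p(x)·q(x) = -6*x^6 + 10*x^5 - 3*x^4 + 2*x^3 + x^2 + 4*x + 4.
∫_{-1}^{1} of each monomial x^k gives [2/(k+1) if k even, 0 if k odd]. Integrating term-by-term (or equivalently evaluating the antiderivative F(x) = -6*x^7/7 + 5*x^6/3 - 3*x^5/5 + x^4/2 + x^3/3 + 2*x^2 + 4*x at the endpoints):
  F(1) − F(−1) = 493/70 − (271/210) = 604/105.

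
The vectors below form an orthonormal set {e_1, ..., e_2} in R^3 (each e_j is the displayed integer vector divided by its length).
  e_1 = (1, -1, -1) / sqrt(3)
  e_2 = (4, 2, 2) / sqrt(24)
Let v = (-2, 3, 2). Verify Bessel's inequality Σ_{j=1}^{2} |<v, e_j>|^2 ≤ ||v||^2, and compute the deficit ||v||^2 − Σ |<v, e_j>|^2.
Σ |<v, e_j>|^2 = 33/2; ||v||^2 = 17; deficit = 1/2

Write each e_j = u_j / sqrt(<u_j, u_j>) where u_j is the displayed integer vector. Then <v, e_j> = <v, u_j> / sqrt(<u_j, u_j>), so |<v, e_j>|^2 = <v, u_j>^2 / <u_j, u_j>.
Coefficients: <v, e_1> = -7/sqrt(3), <v, e_2> = 2/sqrt(24).
Square and sum: Σ |<v, e_j>|^2 = 33/2.
Compute ||v||^2 = v·v = 17.
Deficit = 17 − 33/2 = 1/2 ≥ 0, confirming Bessel's inequality. (The deficit equals ||v − Σ <v,e_j> e_j||^2, the squared distance from v to span{e_j}.)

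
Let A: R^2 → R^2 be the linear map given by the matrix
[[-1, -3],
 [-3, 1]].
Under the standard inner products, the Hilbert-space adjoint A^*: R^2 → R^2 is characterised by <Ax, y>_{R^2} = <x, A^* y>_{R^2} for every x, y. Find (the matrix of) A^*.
A^* = A^T =
[[-1, -3],
 [-3, 1]]

For real matrices with standard dot products, the defining identity <Ax, y> = <x, A^* y> gives (Ax)^T y = x^T (A^*) y, i.e. x^T A^T y = x^T (A^*) y. Since this holds for all x, y, we must have A^* = A^T. Therefore
A^* =
[[-1, -3],
 [-3, 1]].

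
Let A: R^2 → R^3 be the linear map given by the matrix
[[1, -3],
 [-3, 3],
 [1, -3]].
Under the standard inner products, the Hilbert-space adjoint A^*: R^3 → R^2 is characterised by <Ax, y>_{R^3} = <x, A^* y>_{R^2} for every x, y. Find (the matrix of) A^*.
A^* = A^T =
[[1, -3, 1],
 [-3, 3, -3]]

For real matrices with standard dot products, the defining identity <Ax, y> = <x, A^* y> gives (Ax)^T y = x^T (A^*) y, i.e. x^T A^T y = x^T (A^*) y. Since this holds for all x, y, we must have A^* = A^T. Therefore
A^* =
[[1, -3, 1],
 [-3, 3, -3]].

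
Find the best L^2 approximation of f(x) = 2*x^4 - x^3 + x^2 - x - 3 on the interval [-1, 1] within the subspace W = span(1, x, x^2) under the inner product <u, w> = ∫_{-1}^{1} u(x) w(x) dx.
g(x) = 19*x^2/7 - 8*x/5 - 111/35

The best approximation g ∈ W is the orthogonal projection of f onto W. Writing g = a_0 + a_1 x + a_2 x^2, the coefficients solve the normal equations G · a = b where
  G_{ij} = <φ_i, φ_j> and b_i = <f, φ_i>, with φ_0 = 1, φ_1 = x, φ_2 = x^2.
G =
  [2, 0, 2/3]
  [0, 2/3, 0]
  [2/3, 0, 2/5],
b = (-68/15, -16/15, -36/35).
Solving gives a_0 = -111/35, a_1 = -8/5, a_2 = 19/7, so
  g(x) = 19*x^2/7 - 8*x/5 - 111/35.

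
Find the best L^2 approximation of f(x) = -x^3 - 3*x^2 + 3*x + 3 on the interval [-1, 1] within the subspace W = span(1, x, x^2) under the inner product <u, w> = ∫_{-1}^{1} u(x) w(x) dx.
g(x) = -3*x^2 + 12*x/5 + 3

The best approximation g ∈ W is the orthogonal projection of f onto W. Writing g = a_0 + a_1 x + a_2 x^2, the coefficients solve the normal equations G · a = b where
  G_{ij} = <φ_i, φ_j> and b_i = <f, φ_i>, with φ_0 = 1, φ_1 = x, φ_2 = x^2.
G =
  [2, 0, 2/3]
  [0, 2/3, 0]
  [2/3, 0, 2/5],
b = (4, 8/5, 4/5).
Solving gives a_0 = 3, a_1 = 12/5, a_2 = -3, so
  g(x) = -3*x^2 + 12*x/5 + 3.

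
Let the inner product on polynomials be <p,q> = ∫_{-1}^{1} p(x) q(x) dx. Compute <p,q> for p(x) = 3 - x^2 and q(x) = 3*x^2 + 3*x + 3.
<p,q> = 104/5

Expand the product: p(x)·q(x) = -3*x^4 - 3*x^3 + 6*x^2 + 9*x + 9.
∫_{-1}^{1} of each monomial x^k gives [2/(k+1) if k even, 0 if k odd]. Integrating term-by-term (or equivalently evaluating the antiderivative F(x) = -3*x^5/5 - 3*x^4/4 + 2*x^3 + 9*x^2/2 + 9*x at the endpoints):
  F(1) − F(−1) = 283/20 − (-133/20) = 104/5.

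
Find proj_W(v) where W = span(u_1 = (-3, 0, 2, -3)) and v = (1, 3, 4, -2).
proj_W(v) = (-3/2, 0, 1, -3/2)

Set up U = [u_1 | ... | u_1] ∈ R^(4×1). The projector onto W = col(U) is P = U (U^T U)^(-1) U^T.
Compute U^T U =
  [22],
and U^T v = (11).
Solve U^T U · c = U^T v for the coefficients: c = (1/2). The projection is proj_W(v) = U c.
Check: (v - proj_W(v)) · u_1 = 0  (should be 0).
Result: proj_W(v) = (-3/2, 0, 1, -3/2).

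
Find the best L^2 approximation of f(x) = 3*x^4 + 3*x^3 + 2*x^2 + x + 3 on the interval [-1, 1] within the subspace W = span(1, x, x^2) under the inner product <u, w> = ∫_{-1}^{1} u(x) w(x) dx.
g(x) = 32*x^2/7 + 14*x/5 + 96/35

The best approximation g ∈ W is the orthogonal projection of f onto W. Writing g = a_0 + a_1 x + a_2 x^2, the coefficients solve the normal equations G · a = b where
  G_{ij} = <φ_i, φ_j> and b_i = <f, φ_i>, with φ_0 = 1, φ_1 = x, φ_2 = x^2.
G =
  [2, 0, 2/3]
  [0, 2/3, 0]
  [2/3, 0, 2/5],
b = (128/15, 28/15, 128/35).
Solving gives a_0 = 96/35, a_1 = 14/5, a_2 = 32/7, so
  g(x) = 32*x^2/7 + 14*x/5 + 96/35.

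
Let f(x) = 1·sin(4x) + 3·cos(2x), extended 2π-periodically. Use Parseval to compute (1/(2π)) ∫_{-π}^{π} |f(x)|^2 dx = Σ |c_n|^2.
Σ |c_n|^2 = 5

Expand |f|^2 and use orthogonality of {sin(nx), cos(mx)} on [-π, π]:
  ∫_{-π}^{π} sin(nx)^2 dx = π, ∫ cos(mx)^2 dx = π, and cross terms integrate to 0.
So ∫_{-π}^{π} f(x)^2 dx = 1^2 · π + 3^2 · π = (1 + 9)π.
Divide by 2π: (1 + 9)/2 = 5.
By Parseval, this equals Σ |c_n|^2.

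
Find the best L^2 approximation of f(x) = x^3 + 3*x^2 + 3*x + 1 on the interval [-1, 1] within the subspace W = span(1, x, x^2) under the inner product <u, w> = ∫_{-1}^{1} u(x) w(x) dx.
g(x) = 3*x^2 + 18*x/5 + 1

The best approximation g ∈ W is the orthogonal projection of f onto W. Writing g = a_0 + a_1 x + a_2 x^2, the coefficients solve the normal equations G · a = b where
  G_{ij} = <φ_i, φ_j> and b_i = <f, φ_i>, with φ_0 = 1, φ_1 = x, φ_2 = x^2.
G =
  [2, 0, 2/3]
  [0, 2/3, 0]
  [2/3, 0, 2/5],
b = (4, 12/5, 28/15).
Solving gives a_0 = 1, a_1 = 18/5, a_2 = 3, so
  g(x) = 3*x^2 + 18*x/5 + 1.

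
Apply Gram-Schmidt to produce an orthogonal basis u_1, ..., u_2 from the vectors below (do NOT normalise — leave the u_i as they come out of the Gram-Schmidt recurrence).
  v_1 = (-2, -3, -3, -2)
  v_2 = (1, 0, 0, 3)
Orthogonal basis:
  u_1 = (-2, -3, -3, -2)
  u_2 = (5/13, -12/13, -12/13, 31/13)

Apply the Gram-Schmidt recurrence
  u_1 = v_1
  u_i = v_i − Σ_{j<i} ((v_i · u_j) / (u_j · u_j)) · u_j.

Step by step this gives:
  u_1 = (-2, -3, -3, -2)
  u_2 = (5/13, -12/13, -12/13, 31/13)

Orthogonality check:
  u_2 · u_1 = 0 (should be 0)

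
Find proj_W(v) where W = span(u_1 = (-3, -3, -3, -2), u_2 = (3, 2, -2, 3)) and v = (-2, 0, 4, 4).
proj_W(v) = (366/581, 638/581, 1726/581, -4/83)

Set up U = [u_1 | ... | u_2] ∈ R^(4×2). The projector onto W = col(U) is P = U (U^T U)^(-1) U^T.
Compute U^T U =
  [31, -15]
  [-15, 26],
and U^T v = (-14, -2).
Solve U^T U · c = U^T v for the coefficients: c = (-394/581, -272/581). The projection is proj_W(v) = U c.
Check: (v - proj_W(v)) · u_1 = 0  (should be 0).
Check: (v - proj_W(v)) · u_2 = 0  (should be 0).
Result: proj_W(v) = (366/581, 638/581, 1726/581, -4/83).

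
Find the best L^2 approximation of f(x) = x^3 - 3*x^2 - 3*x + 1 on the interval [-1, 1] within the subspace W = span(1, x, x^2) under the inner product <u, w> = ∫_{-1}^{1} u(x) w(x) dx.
g(x) = -3*x^2 - 12*x/5 + 1

The best approximation g ∈ W is the orthogonal projection of f onto W. Writing g = a_0 + a_1 x + a_2 x^2, the coefficients solve the normal equations G · a = b where
  G_{ij} = <φ_i, φ_j> and b_i = <f, φ_i>, with φ_0 = 1, φ_1 = x, φ_2 = x^2.
G =
  [2, 0, 2/3]
  [0, 2/3, 0]
  [2/3, 0, 2/5],
b = (0, -8/5, -8/15).
Solving gives a_0 = 1, a_1 = -12/5, a_2 = -3, so
  g(x) = -3*x^2 - 12*x/5 + 1.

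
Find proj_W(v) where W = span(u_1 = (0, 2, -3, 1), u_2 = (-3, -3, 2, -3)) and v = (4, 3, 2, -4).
proj_W(v) = (390/209, -8/209, 337/209, 191/209)

Set up U = [u_1 | ... | u_2] ∈ R^(4×2). The projector onto W = col(U) is P = U (U^T U)^(-1) U^T.
Compute U^T U =
  [14, -15]
  [-15, 31],
and U^T v = (-4, -5).
Solve U^T U · c = U^T v for the coefficients: c = (-199/209, -130/209). The projection is proj_W(v) = U c.
Check: (v - proj_W(v)) · u_1 = 0  (should be 0).
Check: (v - proj_W(v)) · u_2 = 0  (should be 0).
Result: proj_W(v) = (390/209, -8/209, 337/209, 191/209).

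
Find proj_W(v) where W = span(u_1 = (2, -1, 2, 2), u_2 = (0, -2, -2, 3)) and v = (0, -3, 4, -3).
proj_W(v) = (258/205, 197/205, 584/205, -231/205)

Set up U = [u_1 | ... | u_2] ∈ R^(4×2). The projector onto W = col(U) is P = U (U^T U)^(-1) U^T.
Compute U^T U =
  [13, 4]
  [4, 17],
and U^T v = (5, -11).
Solve U^T U · c = U^T v for the coefficients: c = (129/205, -163/205). The projection is proj_W(v) = U c.
Check: (v - proj_W(v)) · u_1 = 0  (should be 0).
Check: (v - proj_W(v)) · u_2 = 0  (should be 0).
Result: proj_W(v) = (258/205, 197/205, 584/205, -231/205).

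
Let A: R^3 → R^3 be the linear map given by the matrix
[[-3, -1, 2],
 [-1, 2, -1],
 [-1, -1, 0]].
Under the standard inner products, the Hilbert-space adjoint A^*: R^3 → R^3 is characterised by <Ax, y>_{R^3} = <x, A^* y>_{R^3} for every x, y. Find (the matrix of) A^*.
A^* = A^T =
[[-3, -1, -1],
 [-1, 2, -1],
 [2, -1, 0]]

For real matrices with standard dot products, the defining identity <Ax, y> = <x, A^* y> gives (Ax)^T y = x^T (A^*) y, i.e. x^T A^T y = x^T (A^*) y. Since this holds for all x, y, we must have A^* = A^T. Therefore
A^* =
[[-3, -1, -1],
 [-1, 2, -1],
 [2, -1, 0]].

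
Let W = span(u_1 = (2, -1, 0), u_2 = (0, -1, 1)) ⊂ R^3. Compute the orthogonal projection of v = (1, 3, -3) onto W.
proj_W(v) = (8/9, 25/9, -29/9)

Set up U = [u_1 | ... | u_2] ∈ R^(3×2). The projector onto W = col(U) is P = U (U^T U)^(-1) U^T.
Compute U^T U =
  [5, 1]
  [1, 2],
and U^T v = (-1, -6).
Solve U^T U · c = U^T v for the coefficients: c = (4/9, -29/9). The projection is proj_W(v) = U c.
Check: (v - proj_W(v)) · u_1 = 0  (should be 0).
Check: (v - proj_W(v)) · u_2 = 0  (should be 0).
Result: proj_W(v) = (8/9, 25/9, -29/9).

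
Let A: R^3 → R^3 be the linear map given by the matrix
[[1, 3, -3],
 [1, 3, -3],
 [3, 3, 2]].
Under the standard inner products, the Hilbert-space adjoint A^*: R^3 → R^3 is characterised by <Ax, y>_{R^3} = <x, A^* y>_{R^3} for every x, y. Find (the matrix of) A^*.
A^* = A^T =
[[1, 1, 3],
 [3, 3, 3],
 [-3, -3, 2]]

For real matrices with standard dot products, the defining identity <Ax, y> = <x, A^* y> gives (Ax)^T y = x^T (A^*) y, i.e. x^T A^T y = x^T (A^*) y. Since this holds for all x, y, we must have A^* = A^T. Therefore
A^* =
[[1, 1, 3],
 [3, 3, 3],
 [-3, -3, 2]].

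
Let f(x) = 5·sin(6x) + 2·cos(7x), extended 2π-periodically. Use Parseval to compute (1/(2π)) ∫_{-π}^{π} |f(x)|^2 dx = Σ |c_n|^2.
Σ |c_n|^2 = 29/2

Expand |f|^2 and use orthogonality of {sin(nx), cos(mx)} on [-π, π]:
  ∫_{-π}^{π} sin(nx)^2 dx = π, ∫ cos(mx)^2 dx = π, and cross terms integrate to 0.
So ∫_{-π}^{π} f(x)^2 dx = 5^2 · π + 2^2 · π = (25 + 4)π.
Divide by 2π: (25 + 4)/2 = 29/2.
By Parseval, this equals Σ |c_n|^2.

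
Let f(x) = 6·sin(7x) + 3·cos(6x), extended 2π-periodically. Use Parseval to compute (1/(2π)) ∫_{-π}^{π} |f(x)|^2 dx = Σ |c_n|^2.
Σ |c_n|^2 = 45/2

Expand |f|^2 and use orthogonality of {sin(nx), cos(mx)} on [-π, π]:
  ∫_{-π}^{π} sin(nx)^2 dx = π, ∫ cos(mx)^2 dx = π, and cross terms integrate to 0.
So ∫_{-π}^{π} f(x)^2 dx = 6^2 · π + 3^2 · π = (36 + 9)π.
Divide by 2π: (36 + 9)/2 = 45/2.
By Parseval, this equals Σ |c_n|^2.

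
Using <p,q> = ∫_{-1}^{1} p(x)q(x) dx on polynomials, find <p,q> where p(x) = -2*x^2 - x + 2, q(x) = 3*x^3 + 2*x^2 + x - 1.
<p,q> = -52/15

Expand the product: p(x)·q(x) = -6*x^5 - 7*x^4 + 2*x^3 + 5*x^2 + 3*x - 2.
∫_{-1}^{1} of each monomial x^k gives [2/(k+1) if k even, 0 if k odd]. Integrating term-by-term (or equivalently evaluating the antiderivative F(x) = -x^6 - 7*x^5/5 + x^4/2 + 5*x^3/3 + 3*x^2/2 - 2*x at the endpoints):
  F(1) − F(−1) = -11/15 − (41/15) = -52/15.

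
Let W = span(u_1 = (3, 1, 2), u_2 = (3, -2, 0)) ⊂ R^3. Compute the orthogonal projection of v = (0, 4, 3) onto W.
proj_W(v) = (12/133, 550/133, 372/133)

Set up U = [u_1 | ... | u_2] ∈ R^(3×2). The projector onto W = col(U) is P = U (U^T U)^(-1) U^T.
Compute U^T U =
  [14, 7]
  [7, 13],
and U^T v = (10, -8).
Solve U^T U · c = U^T v for the coefficients: c = (186/133, -26/19). The projection is proj_W(v) = U c.
Check: (v - proj_W(v)) · u_1 = 0  (should be 0).
Check: (v - proj_W(v)) · u_2 = 0  (should be 0).
Result: proj_W(v) = (12/133, 550/133, 372/133).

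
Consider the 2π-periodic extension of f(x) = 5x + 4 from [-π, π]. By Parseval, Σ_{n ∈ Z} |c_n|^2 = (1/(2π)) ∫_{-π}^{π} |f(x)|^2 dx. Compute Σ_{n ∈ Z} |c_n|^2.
Σ |c_n|^2 = 25π^2/3 + 16

Expand and integrate term by term over [-π, π]:
  ∫ (5x)^2 dx = 25·(2π^3/3); ∫ 2·5·(4)·x dx = 0 (odd integrand); ∫ 4^2 dx = 16·2π.
So (1/(2π)) ∫_{-π}^{π} (5x + 4)^2 dx = 25π^2/3 + 16 = 25π^2/3 + 16.
Parseval ⇒ Σ |c_n|^2 = 25π^2/3 + 16.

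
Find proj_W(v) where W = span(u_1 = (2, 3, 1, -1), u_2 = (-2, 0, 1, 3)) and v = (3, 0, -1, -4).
proj_W(v) = (81/29, 6/29, -73/58, -235/58)

Set up U = [u_1 | ... | u_2] ∈ R^(4×2). The projector onto W = col(U) is P = U (U^T U)^(-1) U^T.
Compute U^T U =
  [15, -6]
  [-6, 14],
and U^T v = (9, -19).
Solve U^T U · c = U^T v for the coefficients: c = (2/29, -77/58). The projection is proj_W(v) = U c.
Check: (v - proj_W(v)) · u_1 = 0  (should be 0).
Check: (v - proj_W(v)) · u_2 = 0  (should be 0).
Result: proj_W(v) = (81/29, 6/29, -73/58, -235/58).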